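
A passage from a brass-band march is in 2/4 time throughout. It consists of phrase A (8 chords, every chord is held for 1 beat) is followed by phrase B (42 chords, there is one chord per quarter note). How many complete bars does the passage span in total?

25 bars

A: 8 × 1 = 8 beats = 4 bars.
B: 42 × 1 = 42 beats = 21 bars.
Total: 4 + 21 = 25 bars.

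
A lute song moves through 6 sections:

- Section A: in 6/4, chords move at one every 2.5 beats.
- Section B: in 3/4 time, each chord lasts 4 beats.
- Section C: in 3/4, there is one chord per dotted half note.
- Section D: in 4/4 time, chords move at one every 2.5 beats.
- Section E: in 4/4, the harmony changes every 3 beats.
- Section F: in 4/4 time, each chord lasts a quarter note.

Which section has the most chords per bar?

Section F

A: 6 beats/bar ÷ 2.5 beats/chord = 2.4 chords/bar.
B: 3 beats/bar ÷ 4 beats/chord = 0.75 chords/bar.
C: 3 beats/bar ÷ 3 beats/chord = 1 chord/bar.
D: 4 beats/bar ÷ 2.5 beats/chord = 1.6 chords/bar.
E: 4 beats/bar ÷ 3 beats/chord = 4/3 chords/bar.
F: 4 beats/bar ÷ 1 beat/chord = 4 chords/bar.
Fastest is F at 4 chords/bar.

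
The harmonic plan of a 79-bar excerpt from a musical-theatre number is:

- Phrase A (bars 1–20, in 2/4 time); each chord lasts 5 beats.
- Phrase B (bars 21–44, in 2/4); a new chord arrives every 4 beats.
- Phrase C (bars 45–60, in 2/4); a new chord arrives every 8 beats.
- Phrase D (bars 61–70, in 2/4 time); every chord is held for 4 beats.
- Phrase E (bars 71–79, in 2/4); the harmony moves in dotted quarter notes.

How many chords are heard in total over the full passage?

A: 20·2 = 40 beats, 40/5 = 8 chords.
B: 24·2 = 48 beats, 48/4 = 12 chords.
C: 16·2 = 32 beats, 32/8 = 4 chords.
D: 10·2 = 20 beats, 20/4 = 5 chords.
E: 9·2 = 18 beats, 18/1.5 = 12 chords.
Total: 8 + 12 + 4 + 5 + 12 = 41.

41 chords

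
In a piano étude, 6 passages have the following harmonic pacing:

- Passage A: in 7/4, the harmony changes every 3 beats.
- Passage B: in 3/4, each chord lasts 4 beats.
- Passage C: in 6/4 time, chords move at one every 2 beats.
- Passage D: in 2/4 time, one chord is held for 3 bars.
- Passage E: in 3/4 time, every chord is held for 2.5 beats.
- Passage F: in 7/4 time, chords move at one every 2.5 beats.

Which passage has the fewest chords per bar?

A: each chord is 3 beats in 7/4, so 7/3 per bar.
B: each chord is 4 beats in 3/4, so 0.75 per bar.
C: each chord is 2 beats in 6/4, so 3 per bar.
D: each chord is 6 beats in 2/4, so 1/3 per bar.
E: each chord is 2.5 beats in 3/4, so 1.2 per bar.
F: each chord is 2.5 beats in 7/4, so 2.8 per bar.
Slowest is D at 1/3 chords/bar.

Passage D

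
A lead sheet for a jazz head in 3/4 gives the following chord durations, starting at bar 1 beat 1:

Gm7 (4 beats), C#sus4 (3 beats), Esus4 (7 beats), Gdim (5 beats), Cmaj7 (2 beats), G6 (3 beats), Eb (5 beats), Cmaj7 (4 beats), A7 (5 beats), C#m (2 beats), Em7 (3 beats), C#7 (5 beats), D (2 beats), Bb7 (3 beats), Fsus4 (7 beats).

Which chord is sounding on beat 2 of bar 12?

Beat 2 of bar 12 is beat (12−1)×3 + 2 = 35 overall.
Running totals: Gm7 ends at 4, C#sus4 ends at 7, Esus4 ends at 14, Gdim ends at 19, Cmaj7 ends at 21, G6 ends at 24, Eb ends at 29, Cmaj7 ends at 33, A7 ends at 38.
Beat 35 falls within A7.

A7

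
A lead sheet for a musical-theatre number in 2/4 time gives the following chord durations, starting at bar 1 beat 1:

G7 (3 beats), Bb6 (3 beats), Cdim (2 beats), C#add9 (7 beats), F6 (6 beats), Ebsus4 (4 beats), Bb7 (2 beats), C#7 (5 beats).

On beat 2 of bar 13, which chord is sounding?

Bb7

Beat 2 of bar 13 is beat (13−1)×2 + 2 = 26 overall.
Running totals: G7 ends at 3, Bb6 ends at 6, Cdim ends at 8, C#add9 ends at 15, F6 ends at 21, Ebsus4 ends at 25, Bb7 ends at 27.
Beat 26 falls within Bb7.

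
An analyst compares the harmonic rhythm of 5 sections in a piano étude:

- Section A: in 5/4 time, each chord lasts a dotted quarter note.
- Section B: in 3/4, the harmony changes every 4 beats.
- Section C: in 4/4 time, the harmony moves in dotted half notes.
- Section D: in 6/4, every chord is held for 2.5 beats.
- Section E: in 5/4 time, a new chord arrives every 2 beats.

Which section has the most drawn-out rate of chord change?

A: 5 beats/bar ÷ 1.5 beats/chord = 10/3 chords/bar.
B: 3 beats/bar ÷ 4 beats/chord = 0.75 chords/bar.
C: 4 beats/bar ÷ 3 beats/chord = 4/3 chords/bar.
D: 6 beats/bar ÷ 2.5 beats/chord = 2.4 chords/bar.
E: 5 beats/bar ÷ 2 beats/chord = 2.5 chords/bar.
Slowest is B at 0.75 chords/bar.

Section B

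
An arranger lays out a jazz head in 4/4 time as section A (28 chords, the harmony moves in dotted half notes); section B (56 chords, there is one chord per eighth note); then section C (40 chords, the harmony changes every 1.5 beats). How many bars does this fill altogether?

A: 28 × 3 = 84 beats = 21 bars.
B: 56 × 0.5 = 28 beats = 7 bars.
C: 40 × 1.5 = 60 beats = 15 bars.
Total: 21 + 7 + 15 = 43 bars.

43 bars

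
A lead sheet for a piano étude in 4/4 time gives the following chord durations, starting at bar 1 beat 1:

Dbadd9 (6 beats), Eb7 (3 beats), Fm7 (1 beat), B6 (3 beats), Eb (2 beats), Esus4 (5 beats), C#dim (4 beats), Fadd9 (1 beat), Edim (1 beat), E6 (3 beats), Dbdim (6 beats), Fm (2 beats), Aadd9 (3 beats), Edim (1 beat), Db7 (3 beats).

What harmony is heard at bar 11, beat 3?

Db7

Beat 3 of bar 11 is beat (11−1)×4 + 3 = 43 overall.
Running totals: Dbadd9 ends at 6, Eb7 ends at 9, Fm7 ends at 10, B6 ends at 13, Eb ends at 15, Esus4 ends at 20, C#dim ends at 24, Fadd9 ends at 25, Edim ends at 26, E6 ends at 29, Dbdim ends at 35, Fm ends at 37, Aadd9 ends at 40, Edim ends at 41, Db7 ends at 44.
Beat 43 falls within Db7.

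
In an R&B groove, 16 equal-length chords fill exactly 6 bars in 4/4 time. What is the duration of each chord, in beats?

6 bars × 4 beats/bar = 24 beats total.
24 beats ÷ 16 chords = 1.5 beats per chord.
(That is a dotted quarter note.)

1.5 beats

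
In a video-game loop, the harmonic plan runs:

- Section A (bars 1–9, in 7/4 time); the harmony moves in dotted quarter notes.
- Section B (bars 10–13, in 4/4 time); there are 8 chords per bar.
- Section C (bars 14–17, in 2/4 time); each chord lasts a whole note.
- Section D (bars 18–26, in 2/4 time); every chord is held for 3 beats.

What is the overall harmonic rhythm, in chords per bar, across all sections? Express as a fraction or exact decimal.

A: 9 × 7 = 63 beats ÷ 1.5 = 42 chords.
B: 4 × 4 = 16 beats ÷ 0.5 = 32 chords.
C: 4 × 2 = 8 beats ÷ 4 = 2 chords.
D: 9 × 2 = 18 beats ÷ 3 = 6 chords.
Overall: 82 chords over 26 bars → 82/26 = 41/13 chords per bar.

41/13 chords per bar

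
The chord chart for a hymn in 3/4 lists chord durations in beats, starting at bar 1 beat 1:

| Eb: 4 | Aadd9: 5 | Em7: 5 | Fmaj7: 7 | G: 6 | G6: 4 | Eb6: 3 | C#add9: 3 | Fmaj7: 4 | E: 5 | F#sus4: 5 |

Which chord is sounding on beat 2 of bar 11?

Eb6

Beat 2 of bar 11 is beat (11−1)×3 + 2 = 32 overall.
Running totals: Eb ends at 4, Aadd9 ends at 9, Em7 ends at 14, Fmaj7 ends at 21, G ends at 27, G6 ends at 31, Eb6 ends at 34.
Beat 32 falls within Eb6.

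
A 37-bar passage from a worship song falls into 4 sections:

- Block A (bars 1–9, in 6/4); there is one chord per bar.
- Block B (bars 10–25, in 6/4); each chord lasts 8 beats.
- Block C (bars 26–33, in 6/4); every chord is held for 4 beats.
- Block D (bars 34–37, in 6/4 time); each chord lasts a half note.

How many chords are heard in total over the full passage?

45 chords

A: 9 bars × 6 beats = 54 beats; 6 beats/chord → 9 chords.
B: 16 bars × 6 beats = 96 beats; 8 beats/chord → 12 chords.
C: 8 bars × 6 beats = 48 beats; 4 beats/chord → 12 chords.
D: 4 bars × 6 beats = 24 beats; 2 beats/chord → 12 chords.
Total: 9 + 12 + 12 + 12 = 45.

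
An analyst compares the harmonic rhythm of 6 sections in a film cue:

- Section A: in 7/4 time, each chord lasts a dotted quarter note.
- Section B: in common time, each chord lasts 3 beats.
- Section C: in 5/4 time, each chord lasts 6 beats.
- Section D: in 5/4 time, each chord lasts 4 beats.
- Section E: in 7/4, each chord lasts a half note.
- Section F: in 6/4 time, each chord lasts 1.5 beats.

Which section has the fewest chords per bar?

A: 7/1.5 = 14/3 chords/bar.
B: 4/3 = 4/3 chords/bar.
C: 5/6 = 5/6 chords/bar.
D: 5/4 = 1.25 chords/bar.
E: 7/2 = 3.5 chords/bar.
F: 6/1.5 = 4 chords/bar.
Slowest is C at 5/6 chords/bar.

Section C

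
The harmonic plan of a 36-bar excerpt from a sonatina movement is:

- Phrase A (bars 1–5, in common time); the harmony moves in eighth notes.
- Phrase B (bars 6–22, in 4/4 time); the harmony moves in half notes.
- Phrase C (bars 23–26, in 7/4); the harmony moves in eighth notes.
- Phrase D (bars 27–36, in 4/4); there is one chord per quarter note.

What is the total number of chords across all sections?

A: 5 bars × 4 beats = 20 beats; 0.5 beats/chord → 40 chords.
B: 17 bars × 4 beats = 68 beats; 2 beats/chord → 34 chords.
C: 4 bars × 7 beats = 28 beats; 0.5 beats/chord → 56 chords.
D: 10 bars × 4 beats = 40 beats; 1 beat/chord → 40 chords.
Total: 40 + 34 + 56 + 40 = 170.

170 chords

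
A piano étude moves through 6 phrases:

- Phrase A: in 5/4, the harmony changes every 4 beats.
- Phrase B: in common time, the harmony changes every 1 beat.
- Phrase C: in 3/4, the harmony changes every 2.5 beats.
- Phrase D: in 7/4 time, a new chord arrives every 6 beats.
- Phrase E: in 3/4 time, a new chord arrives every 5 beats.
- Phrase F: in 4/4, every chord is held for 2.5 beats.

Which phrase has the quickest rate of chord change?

A: each chord is 4 beats in 5/4, so 1.25 per bar.
B: each chord is 1 beat in 4/4, so 4 per bar.
C: each chord is 2.5 beats in 3/4, so 1.2 per bar.
D: each chord is 6 beats in 7/4, so 7/6 per bar.
E: each chord is 5 beats in 3/4, so 0.6 per bar.
F: each chord is 2.5 beats in 4/4, so 1.6 per bar.
Fastest is B at 4 chords/bar.

Phrase B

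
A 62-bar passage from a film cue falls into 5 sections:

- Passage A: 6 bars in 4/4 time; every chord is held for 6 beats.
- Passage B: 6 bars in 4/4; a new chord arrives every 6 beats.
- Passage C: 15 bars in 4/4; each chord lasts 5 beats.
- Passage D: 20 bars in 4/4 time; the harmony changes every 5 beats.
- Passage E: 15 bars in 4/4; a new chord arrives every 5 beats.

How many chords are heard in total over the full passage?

48 chords

A: 6 bars × 4 beats = 24 beats; 6 beats/chord → 4 chords.
B: 6 bars × 4 beats = 24 beats; 6 beats/chord → 4 chords.
C: 15 bars × 4 beats = 60 beats; 5 beats/chord → 12 chords.
D: 20 bars × 4 beats = 80 beats; 5 beats/chord → 16 chords.
E: 15 bars × 4 beats = 60 beats; 5 beats/chord → 12 chords.
Total: 4 + 4 + 12 + 16 + 12 = 48.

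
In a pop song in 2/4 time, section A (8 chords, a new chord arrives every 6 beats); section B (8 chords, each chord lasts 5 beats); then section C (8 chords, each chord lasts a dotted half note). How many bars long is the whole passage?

56 bars

A: 8 × 6 = 48 beats = 24 bars.
B: 8 × 5 = 40 beats = 20 bars.
C: 8 × 3 = 24 beats = 12 bars.
Total: 24 + 20 + 12 = 56 bars.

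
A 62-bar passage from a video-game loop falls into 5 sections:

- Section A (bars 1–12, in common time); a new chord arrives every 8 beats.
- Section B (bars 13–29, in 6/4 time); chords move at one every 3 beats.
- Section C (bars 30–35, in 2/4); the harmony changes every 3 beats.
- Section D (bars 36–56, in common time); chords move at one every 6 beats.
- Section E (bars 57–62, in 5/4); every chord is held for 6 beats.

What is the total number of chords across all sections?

A: 12 bars × 4 beats = 48 beats; 8 beats/chord → 6 chords.
B: 17 bars × 6 beats = 102 beats; 3 beats/chord → 34 chords.
C: 6 bars × 2 beats = 12 beats; 3 beats/chord → 4 chords.
D: 21 bars × 4 beats = 84 beats; 6 beats/chord → 14 chords.
E: 6 bars × 5 beats = 30 beats; 6 beats/chord → 5 chords.
Total: 6 + 34 + 4 + 14 + 5 = 63.

63 chords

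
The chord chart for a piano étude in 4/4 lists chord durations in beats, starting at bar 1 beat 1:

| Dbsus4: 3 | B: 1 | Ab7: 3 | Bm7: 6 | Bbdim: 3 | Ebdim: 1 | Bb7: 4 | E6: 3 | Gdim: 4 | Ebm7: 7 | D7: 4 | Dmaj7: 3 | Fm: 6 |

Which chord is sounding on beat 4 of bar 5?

Bb7

Beat 4 of bar 5 is beat (5−1)×4 + 4 = 20 overall.
Running totals: Dbsus4 ends at 3, B ends at 4, Ab7 ends at 7, Bm7 ends at 13, Bbdim ends at 16, Ebdim ends at 17, Bb7 ends at 21.
Beat 20 falls within Bb7.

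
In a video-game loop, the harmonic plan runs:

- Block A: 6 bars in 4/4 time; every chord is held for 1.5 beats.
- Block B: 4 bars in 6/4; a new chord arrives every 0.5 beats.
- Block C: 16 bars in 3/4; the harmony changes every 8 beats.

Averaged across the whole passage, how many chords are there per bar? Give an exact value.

35/13 chords per bar

A: 6 × 4 = 24 beats ÷ 1.5 = 16 chords.
B: 4 × 6 = 24 beats ÷ 0.5 = 48 chords.
C: 16 × 3 = 48 beats ÷ 8 = 6 chords.
Overall: 70 chords over 26 bars → 70/26 = 35/13 chords per bar.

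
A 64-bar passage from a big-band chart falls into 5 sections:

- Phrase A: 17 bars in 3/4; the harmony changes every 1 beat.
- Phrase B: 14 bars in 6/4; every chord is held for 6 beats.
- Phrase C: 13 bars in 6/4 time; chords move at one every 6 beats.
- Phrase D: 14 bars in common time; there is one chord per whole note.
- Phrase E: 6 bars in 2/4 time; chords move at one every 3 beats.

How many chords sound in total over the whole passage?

A has 51 beats and chords last 1 each, so 51 chords.
B has 84 beats and chords last 6 each, so 14 chords.
C has 78 beats and chords last 6 each, so 13 chords.
D has 56 beats and chords last 4 each, so 14 chords.
E has 12 beats and chords last 3 each, so 4 chords.
Total: 51 + 14 + 13 + 14 + 4 = 96.

96 chords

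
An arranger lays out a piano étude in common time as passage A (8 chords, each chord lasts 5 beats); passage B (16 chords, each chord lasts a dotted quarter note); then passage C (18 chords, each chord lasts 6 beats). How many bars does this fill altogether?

A: 8 × 5 = 40 beats = 10 bars.
B: 16 × 1.5 = 24 beats = 6 bars.
C: 18 × 6 = 108 beats = 27 bars.
Total: 10 + 6 + 27 = 43 bars.

43 bars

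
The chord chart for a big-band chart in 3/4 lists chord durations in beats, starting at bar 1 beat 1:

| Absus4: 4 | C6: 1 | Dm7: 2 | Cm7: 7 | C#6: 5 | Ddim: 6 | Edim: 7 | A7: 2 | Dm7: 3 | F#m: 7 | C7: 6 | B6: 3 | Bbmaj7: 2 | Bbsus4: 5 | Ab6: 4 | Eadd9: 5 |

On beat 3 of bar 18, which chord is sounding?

Beat 3 of bar 18 is beat (18−1)×3 + 3 = 54 overall.
Running totals: Absus4 ends at 4, C6 ends at 5, Dm7 ends at 7, Cm7 ends at 14, C#6 ends at 19, Ddim ends at 25, Edim ends at 32, A7 ends at 34, Dm7 ends at 37, F#m ends at 44, C7 ends at 50, B6 ends at 53, Bbmaj7 ends at 55.
Beat 54 falls within Bbmaj7.

Bbmaj7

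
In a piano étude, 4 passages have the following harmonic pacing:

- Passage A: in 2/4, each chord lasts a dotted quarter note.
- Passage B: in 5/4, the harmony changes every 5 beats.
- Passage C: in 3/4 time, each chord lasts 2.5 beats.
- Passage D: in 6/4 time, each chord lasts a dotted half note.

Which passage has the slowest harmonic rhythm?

Passage B

A: 2/1.5 = 4/3 chords/bar.
B: 5/5 = 1 chord/bar.
C: 3/2.5 = 1.2 chords/bar.
D: 6/3 = 2 chords/bar.
Slowest is B at 1 chords/bar.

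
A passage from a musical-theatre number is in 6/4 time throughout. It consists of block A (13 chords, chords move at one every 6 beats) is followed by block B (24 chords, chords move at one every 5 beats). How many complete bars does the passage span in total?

A: 13 × 6 = 78 beats = 13 bars.
B: 24 × 5 = 120 beats = 20 bars.
Total: 13 + 20 = 33 bars.

33 bars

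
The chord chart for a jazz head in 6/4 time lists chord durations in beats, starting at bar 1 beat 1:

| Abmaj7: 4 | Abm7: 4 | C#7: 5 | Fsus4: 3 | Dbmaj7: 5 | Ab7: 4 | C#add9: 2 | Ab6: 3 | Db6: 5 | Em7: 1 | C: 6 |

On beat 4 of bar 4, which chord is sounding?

Ab7

Beat 4 of bar 4 is beat (4−1)×6 + 4 = 22 overall.
Running totals: Abmaj7 ends at 4, Abm7 ends at 8, C#7 ends at 13, Fsus4 ends at 16, Dbmaj7 ends at 21, Ab7 ends at 25.
Beat 22 falls within Ab7.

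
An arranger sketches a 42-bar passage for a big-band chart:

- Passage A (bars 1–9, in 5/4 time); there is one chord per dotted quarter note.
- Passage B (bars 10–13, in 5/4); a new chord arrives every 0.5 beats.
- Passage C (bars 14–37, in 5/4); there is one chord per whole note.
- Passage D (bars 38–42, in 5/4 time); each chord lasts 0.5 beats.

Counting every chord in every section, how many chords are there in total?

150 chords

A has 45 beats and chords last 1.5 each, so 30 chords.
B has 20 beats and chords last 0.5 each, so 40 chords.
C has 120 beats and chords last 4 each, so 30 chords.
D has 25 beats and chords last 0.5 each, so 50 chords.
Total: 30 + 40 + 30 + 50 = 150.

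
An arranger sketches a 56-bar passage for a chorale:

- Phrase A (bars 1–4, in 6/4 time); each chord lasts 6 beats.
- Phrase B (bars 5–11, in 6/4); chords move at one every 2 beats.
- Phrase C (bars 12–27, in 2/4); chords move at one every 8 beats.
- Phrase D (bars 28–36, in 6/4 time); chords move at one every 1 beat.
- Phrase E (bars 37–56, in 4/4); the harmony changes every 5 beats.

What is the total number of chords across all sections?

99 chords

A: 4·6 = 24 beats, 24/6 = 4 chords.
B: 7·6 = 42 beats, 42/2 = 21 chords.
C: 16·2 = 32 beats, 32/8 = 4 chords.
D: 9·6 = 54 beats, 54/1 = 54 chords.
E: 20·4 = 80 beats, 80/5 = 16 chords.
Total: 4 + 21 + 4 + 54 + 16 = 99.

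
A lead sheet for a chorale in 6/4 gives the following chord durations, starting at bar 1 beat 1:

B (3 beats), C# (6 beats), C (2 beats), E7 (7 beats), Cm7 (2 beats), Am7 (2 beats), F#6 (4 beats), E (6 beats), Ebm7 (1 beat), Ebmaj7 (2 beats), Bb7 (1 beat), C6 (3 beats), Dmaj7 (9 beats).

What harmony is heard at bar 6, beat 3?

Beat 3 of bar 6 is beat (6−1)×6 + 3 = 33 overall.
Running totals: B ends at 3, C# ends at 9, C ends at 11, E7 ends at 18, Cm7 ends at 20, Am7 ends at 22, F#6 ends at 26, E ends at 32, Ebm7 ends at 33.
Beat 33 falls within Ebm7.

Ebm7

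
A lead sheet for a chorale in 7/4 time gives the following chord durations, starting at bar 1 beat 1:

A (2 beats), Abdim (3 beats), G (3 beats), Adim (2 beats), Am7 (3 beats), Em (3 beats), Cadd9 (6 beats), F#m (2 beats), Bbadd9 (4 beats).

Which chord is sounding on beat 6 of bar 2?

Am7

Beat 6 of bar 2 is beat (2−1)×7 + 6 = 13 overall.
Running totals: A ends at 2, Abdim ends at 5, G ends at 8, Adim ends at 10, Am7 ends at 13.
Beat 13 falls within Am7.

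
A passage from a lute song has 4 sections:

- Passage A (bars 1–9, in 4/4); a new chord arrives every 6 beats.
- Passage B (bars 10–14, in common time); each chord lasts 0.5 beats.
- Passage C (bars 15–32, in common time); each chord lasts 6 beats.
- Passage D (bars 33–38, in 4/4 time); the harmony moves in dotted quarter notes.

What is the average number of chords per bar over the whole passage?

37/19 chords per bar

A: 9 × 4 = 36 beats ÷ 6 = 6 chords.
B: 5 × 4 = 20 beats ÷ 0.5 = 40 chords.
C: 18 × 4 = 72 beats ÷ 6 = 12 chords.
D: 6 × 4 = 24 beats ÷ 1.5 = 16 chords.
Overall: 74 chords over 38 bars → 74/38 = 37/19 chords per bar.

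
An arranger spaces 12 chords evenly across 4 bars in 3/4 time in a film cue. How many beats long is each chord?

4 bars × 3 beats/bar = 12 beats total.
12 beats ÷ 12 chords = 1 beats per chord.
(That is a quarter note.)

1 beat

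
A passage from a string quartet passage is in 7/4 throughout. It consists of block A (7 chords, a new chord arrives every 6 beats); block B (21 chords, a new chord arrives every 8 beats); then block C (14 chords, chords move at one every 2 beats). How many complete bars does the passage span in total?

34 bars

A: 7 × 6 = 42 beats = 6 bars.
B: 21 × 8 = 168 beats = 24 bars.
C: 14 × 2 = 28 beats = 4 bars.
Total: 6 + 24 + 4 = 34 bars.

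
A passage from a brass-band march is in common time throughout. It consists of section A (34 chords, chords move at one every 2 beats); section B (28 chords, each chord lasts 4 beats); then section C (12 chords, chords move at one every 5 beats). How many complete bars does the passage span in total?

A: 34 × 2 = 68 beats = 17 bars.
B: 28 × 4 = 112 beats = 28 bars.
C: 12 × 5 = 60 beats = 15 bars.
Total: 17 + 28 + 15 = 60 bars.

60 bars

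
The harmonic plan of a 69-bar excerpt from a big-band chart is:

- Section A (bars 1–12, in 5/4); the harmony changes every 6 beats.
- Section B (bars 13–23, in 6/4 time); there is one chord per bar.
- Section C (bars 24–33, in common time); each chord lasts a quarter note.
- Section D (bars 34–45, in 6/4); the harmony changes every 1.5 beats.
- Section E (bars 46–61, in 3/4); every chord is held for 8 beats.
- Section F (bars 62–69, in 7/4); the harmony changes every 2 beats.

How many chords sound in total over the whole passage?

A has 60 beats and chords last 6 each, so 10 chords.
B has 66 beats and chords last 6 each, so 11 chords.
C has 40 beats and chords last 1 each, so 40 chords.
D has 72 beats and chords last 1.5 each, so 48 chords.
E has 48 beats and chords last 8 each, so 6 chords.
F has 56 beats and chords last 2 each, so 28 chords.
Total: 10 + 11 + 40 + 48 + 6 + 28 = 143.

143 chords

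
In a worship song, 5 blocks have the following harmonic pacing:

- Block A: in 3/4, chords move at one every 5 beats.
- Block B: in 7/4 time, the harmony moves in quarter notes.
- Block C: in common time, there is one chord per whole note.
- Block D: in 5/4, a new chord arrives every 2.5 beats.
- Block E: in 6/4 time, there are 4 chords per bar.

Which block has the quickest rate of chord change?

A: 3/5 = 0.6 chords/bar.
B: 7/1 = 7 chords/bar.
C: 4/4 = 1 chord/bar.
D: 5/2.5 = 2 chords/bar.
E: 6/1.5 = 4 chords/bar.
Fastest is B at 7 chords/bar.

Block B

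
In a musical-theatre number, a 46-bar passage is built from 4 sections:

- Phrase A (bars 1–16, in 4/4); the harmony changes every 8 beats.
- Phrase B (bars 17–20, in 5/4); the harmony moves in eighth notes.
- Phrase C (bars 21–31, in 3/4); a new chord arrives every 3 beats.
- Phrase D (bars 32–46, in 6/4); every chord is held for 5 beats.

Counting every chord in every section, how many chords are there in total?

A has 64 beats and chords last 8 each, so 8 chords.
B has 20 beats and chords last 0.5 each, so 40 chords.
C has 33 beats and chords last 3 each, so 11 chords.
D has 90 beats and chords last 5 each, so 18 chords.
Total: 8 + 40 + 11 + 18 = 77.

77 chords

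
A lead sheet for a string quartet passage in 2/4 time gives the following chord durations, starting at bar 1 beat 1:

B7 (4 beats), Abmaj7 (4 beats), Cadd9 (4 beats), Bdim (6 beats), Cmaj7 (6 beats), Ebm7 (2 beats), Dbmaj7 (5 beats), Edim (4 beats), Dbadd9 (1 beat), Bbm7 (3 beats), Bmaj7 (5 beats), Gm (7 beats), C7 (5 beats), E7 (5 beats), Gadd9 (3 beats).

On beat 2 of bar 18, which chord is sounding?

Beat 2 of bar 18 is beat (18−1)×2 + 2 = 36 overall.
Running totals: B7 ends at 4, Abmaj7 ends at 8, Cadd9 ends at 12, Bdim ends at 18, Cmaj7 ends at 24, Ebm7 ends at 26, Dbmaj7 ends at 31, Edim ends at 35, Dbadd9 ends at 36.
Beat 36 falls within Dbadd9.

Dbadd9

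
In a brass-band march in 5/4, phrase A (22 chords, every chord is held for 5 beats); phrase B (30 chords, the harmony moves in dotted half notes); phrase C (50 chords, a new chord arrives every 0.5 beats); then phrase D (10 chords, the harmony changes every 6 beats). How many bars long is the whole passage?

A: 22 × 5 = 110 beats = 22 bars.
B: 30 × 3 = 90 beats = 18 bars.
C: 50 × 0.5 = 25 beats = 5 bars.
D: 10 × 6 = 60 beats = 12 bars.
Total: 22 + 18 + 5 + 12 = 57 bars.

57 bars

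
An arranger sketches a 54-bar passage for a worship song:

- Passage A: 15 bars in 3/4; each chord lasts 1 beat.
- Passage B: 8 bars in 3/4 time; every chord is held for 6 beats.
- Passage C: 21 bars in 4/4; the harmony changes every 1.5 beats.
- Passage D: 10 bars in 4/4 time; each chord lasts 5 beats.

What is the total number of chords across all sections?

A has 45 beats and chords last 1 each, so 45 chords.
B has 24 beats and chords last 6 each, so 4 chords.
C has 84 beats and chords last 1.5 each, so 56 chords.
D has 40 beats and chords last 5 each, so 8 chords.
Total: 45 + 4 + 56 + 8 = 113.

113 chords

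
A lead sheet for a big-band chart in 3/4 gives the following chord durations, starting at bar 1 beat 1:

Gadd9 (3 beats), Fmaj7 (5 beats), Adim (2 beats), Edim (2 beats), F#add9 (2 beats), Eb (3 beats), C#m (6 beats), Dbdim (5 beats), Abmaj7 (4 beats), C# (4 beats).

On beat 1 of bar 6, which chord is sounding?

Beat 1 of bar 6 is beat (6−1)×3 + 1 = 16 overall.
Running totals: Gadd9 ends at 3, Fmaj7 ends at 8, Adim ends at 10, Edim ends at 12, F#add9 ends at 14, Eb ends at 17.
Beat 16 falls within Eb.

Eb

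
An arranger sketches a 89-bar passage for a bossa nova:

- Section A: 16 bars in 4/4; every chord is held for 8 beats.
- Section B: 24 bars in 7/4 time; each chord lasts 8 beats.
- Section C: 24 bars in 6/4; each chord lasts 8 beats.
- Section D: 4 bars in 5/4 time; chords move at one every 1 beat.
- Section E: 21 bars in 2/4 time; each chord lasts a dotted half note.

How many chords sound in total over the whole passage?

81 chords

A: 16·4 = 64 beats, 64/8 = 8 chords.
B: 24·7 = 168 beats, 168/8 = 21 chords.
C: 24·6 = 144 beats, 144/8 = 18 chords.
D: 4·5 = 20 beats, 20/1 = 20 chords.
E: 21·2 = 42 beats, 42/3 = 14 chords.
Total: 8 + 21 + 18 + 20 + 14 = 81.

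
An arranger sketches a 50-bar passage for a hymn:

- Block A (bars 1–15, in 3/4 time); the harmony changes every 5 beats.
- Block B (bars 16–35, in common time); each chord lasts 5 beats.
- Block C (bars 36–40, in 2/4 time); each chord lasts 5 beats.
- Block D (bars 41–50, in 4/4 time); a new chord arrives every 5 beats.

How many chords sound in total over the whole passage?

A has 45 beats and chords last 5 each, so 9 chords.
B has 80 beats and chords last 5 each, so 16 chords.
C has 10 beats and chords last 5 each, so 2 chords.
D has 40 beats and chords last 5 each, so 8 chords.
Total: 9 + 16 + 2 + 8 = 35.

35 chords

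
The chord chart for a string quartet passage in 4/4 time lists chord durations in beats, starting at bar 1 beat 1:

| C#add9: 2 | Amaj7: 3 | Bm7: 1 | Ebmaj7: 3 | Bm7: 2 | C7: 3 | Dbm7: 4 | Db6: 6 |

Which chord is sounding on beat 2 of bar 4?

C7

Beat 2 of bar 4 is beat (4−1)×4 + 2 = 14 overall.
Running totals: C#add9 ends at 2, Amaj7 ends at 5, Bm7 ends at 6, Ebmaj7 ends at 9, Bm7 ends at 11, C7 ends at 14.
Beat 14 falls within C7.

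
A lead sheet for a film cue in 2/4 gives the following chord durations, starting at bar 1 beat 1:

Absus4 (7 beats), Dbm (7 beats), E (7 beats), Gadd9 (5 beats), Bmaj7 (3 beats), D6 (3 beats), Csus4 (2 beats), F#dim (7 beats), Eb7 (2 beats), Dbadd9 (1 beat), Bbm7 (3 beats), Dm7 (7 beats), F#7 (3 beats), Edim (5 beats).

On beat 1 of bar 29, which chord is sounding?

F#7

Beat 1 of bar 29 is beat (29−1)×2 + 1 = 57 overall.
Running totals: Absus4 ends at 7, Dbm ends at 14, E ends at 21, Gadd9 ends at 26, Bmaj7 ends at 29, D6 ends at 32, Csus4 ends at 34, F#dim ends at 41, Eb7 ends at 43, Dbadd9 ends at 44, Bbm7 ends at 47, Dm7 ends at 54, F#7 ends at 57.
Beat 57 falls within F#7.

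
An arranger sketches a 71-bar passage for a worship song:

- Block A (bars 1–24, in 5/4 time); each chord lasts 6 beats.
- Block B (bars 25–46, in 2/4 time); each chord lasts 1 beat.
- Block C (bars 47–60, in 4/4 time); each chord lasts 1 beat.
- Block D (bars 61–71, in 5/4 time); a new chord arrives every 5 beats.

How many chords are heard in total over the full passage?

A: 24·5 = 120 beats, 120/6 = 20 chords.
B: 22·2 = 44 beats, 44/1 = 44 chords.
C: 14·4 = 56 beats, 56/1 = 56 chords.
D: 11·5 = 55 beats, 55/5 = 11 chords.
Total: 20 + 44 + 56 + 11 = 131.

131 chords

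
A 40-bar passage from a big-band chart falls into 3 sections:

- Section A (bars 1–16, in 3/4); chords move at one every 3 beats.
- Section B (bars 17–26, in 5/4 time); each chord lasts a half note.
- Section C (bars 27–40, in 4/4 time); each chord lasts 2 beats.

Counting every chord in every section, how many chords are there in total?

69 chords

A: 16·3 = 48 beats, 48/3 = 16 chords.
B: 10·5 = 50 beats, 50/2 = 25 chords.
C: 14·4 = 56 beats, 56/2 = 28 chords.
Total: 16 + 25 + 28 = 69.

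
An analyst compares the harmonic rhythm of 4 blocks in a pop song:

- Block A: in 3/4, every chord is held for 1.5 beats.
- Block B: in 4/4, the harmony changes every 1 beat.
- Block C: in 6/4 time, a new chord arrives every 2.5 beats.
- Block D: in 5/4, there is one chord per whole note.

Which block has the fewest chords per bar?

Block D

A: 3/1.5 = 2 chords/bar.
B: 4/1 = 4 chords/bar.
C: 6/2.5 = 2.4 chords/bar.
D: 5/4 = 1.25 chords/bar.
Slowest is D at 1.25 chords/bar.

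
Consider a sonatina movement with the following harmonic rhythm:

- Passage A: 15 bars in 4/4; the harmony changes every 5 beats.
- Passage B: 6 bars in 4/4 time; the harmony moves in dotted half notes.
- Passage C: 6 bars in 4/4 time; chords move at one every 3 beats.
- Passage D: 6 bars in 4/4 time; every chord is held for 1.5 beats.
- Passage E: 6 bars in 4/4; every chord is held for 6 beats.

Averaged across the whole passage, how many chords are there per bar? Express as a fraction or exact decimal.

16/13 chords per bar

A: 15 bars of 4 beats is 60 beats; at 5 beats each that's 12 chords.
B: 6 bars of 4 beats is 24 beats; at 3 beats each that's 8 chords.
C: 6 bars of 4 beats is 24 beats; at 3 beats each that's 8 chords.
D: 6 bars of 4 beats is 24 beats; at 1.5 beats each that's 16 chords.
E: 6 bars of 4 beats is 24 beats; at 6 beats each that's 4 chords.
Overall: 48 chords over 39 bars → 48/39 = 16/13 chords per bar.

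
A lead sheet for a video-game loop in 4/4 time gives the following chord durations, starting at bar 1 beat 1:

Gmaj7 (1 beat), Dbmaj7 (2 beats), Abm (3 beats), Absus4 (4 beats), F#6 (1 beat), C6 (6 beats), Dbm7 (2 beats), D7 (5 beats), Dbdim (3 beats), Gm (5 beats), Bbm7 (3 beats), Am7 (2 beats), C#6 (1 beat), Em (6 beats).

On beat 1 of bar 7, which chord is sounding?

Beat 1 of bar 7 is beat (7−1)×4 + 1 = 25 overall.
Running totals: Gmaj7 ends at 1, Dbmaj7 ends at 3, Abm ends at 6, Absus4 ends at 10, F#6 ends at 11, C6 ends at 17, Dbm7 ends at 19, D7 ends at 24, Dbdim ends at 27.
Beat 25 falls within Dbdim.

Dbdim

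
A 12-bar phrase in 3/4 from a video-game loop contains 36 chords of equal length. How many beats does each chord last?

12 bars × 3 beats/bar = 36 beats total.
36 beats ÷ 36 chords = 1 beats per chord.
(That is a quarter note.)

1 beat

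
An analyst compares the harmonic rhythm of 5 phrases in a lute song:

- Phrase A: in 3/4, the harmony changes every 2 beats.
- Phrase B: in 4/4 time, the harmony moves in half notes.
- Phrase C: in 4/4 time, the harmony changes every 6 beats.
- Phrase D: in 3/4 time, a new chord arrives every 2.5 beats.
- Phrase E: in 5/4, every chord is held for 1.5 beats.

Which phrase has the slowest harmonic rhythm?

Phrase C

A: 3/2 = 1.5 chords/bar.
B: 4/2 = 2 chords/bar.
C: 4/6 = 2/3 chords/bar.
D: 3/2.5 = 1.2 chords/bar.
E: 5/1.5 = 10/3 chords/bar.
Slowest is C at 2/3 chords/bar.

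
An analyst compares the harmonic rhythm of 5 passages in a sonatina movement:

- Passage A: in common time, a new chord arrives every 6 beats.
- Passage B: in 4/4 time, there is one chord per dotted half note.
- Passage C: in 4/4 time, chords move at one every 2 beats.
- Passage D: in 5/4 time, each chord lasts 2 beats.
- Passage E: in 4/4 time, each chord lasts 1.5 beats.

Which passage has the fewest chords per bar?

Passage A

A: 4/6 = 2/3 chords/bar.
B: 4/3 = 4/3 chords/bar.
C: 4/2 = 2 chords/bar.
D: 5/2 = 2.5 chords/bar.
E: 4/1.5 = 8/3 chords/bar.
Slowest is A at 2/3 chords/bar.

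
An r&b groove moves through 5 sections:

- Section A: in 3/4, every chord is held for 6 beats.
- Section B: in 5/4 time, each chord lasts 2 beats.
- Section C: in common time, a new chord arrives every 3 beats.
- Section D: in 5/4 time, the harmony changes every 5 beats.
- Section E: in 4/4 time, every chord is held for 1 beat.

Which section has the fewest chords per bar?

Section A

A: each chord is 6 beats in 3/4, so 0.5 per bar.
B: each chord is 2 beats in 5/4, so 2.5 per bar.
C: each chord is 3 beats in 4/4, so 4/3 per bar.
D: each chord is 5 beats in 5/4, so 1 per bar.
E: each chord is 1 beat in 4/4, so 4 per bar.
Slowest is A at 0.5 chords/bar.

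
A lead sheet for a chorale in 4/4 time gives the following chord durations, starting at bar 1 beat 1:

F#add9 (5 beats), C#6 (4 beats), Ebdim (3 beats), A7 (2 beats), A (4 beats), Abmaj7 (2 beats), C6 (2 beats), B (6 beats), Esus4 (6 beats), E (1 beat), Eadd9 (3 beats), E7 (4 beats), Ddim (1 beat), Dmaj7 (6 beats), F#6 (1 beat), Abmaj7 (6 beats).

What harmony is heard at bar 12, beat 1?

Dmaj7

Beat 1 of bar 12 is beat (12−1)×4 + 1 = 45 overall.
Running totals: F#add9 ends at 5, C#6 ends at 9, Ebdim ends at 12, A7 ends at 14, A ends at 18, Abmaj7 ends at 20, C6 ends at 22, B ends at 28, Esus4 ends at 34, E ends at 35, Eadd9 ends at 38, E7 ends at 42, Ddim ends at 43, Dmaj7 ends at 49.
Beat 45 falls within Dmaj7.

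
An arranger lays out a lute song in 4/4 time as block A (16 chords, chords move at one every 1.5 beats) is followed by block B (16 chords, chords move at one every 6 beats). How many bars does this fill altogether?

30 bars

A: 16 × 1.5 = 24 beats = 6 bars.
B: 16 × 6 = 96 beats = 24 bars.
Total: 6 + 24 = 30 bars.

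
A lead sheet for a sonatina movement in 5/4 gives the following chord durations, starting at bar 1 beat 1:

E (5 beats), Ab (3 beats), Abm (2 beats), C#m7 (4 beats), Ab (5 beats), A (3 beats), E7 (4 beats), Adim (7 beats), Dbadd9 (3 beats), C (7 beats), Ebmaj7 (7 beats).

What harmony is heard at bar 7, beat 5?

Beat 5 of bar 7 is beat (7−1)×5 + 5 = 35 overall.
Running totals: E ends at 5, Ab ends at 8, Abm ends at 10, C#m7 ends at 14, Ab ends at 19, A ends at 22, E7 ends at 26, Adim ends at 33, Dbadd9 ends at 36.
Beat 35 falls within Dbadd9.

Dbadd9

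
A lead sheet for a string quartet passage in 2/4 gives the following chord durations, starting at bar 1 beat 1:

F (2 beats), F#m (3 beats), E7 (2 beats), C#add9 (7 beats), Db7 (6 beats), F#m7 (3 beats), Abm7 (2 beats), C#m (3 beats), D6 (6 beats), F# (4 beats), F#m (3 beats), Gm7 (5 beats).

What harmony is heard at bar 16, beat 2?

D6

Beat 2 of bar 16 is beat (16−1)×2 + 2 = 32 overall.
Running totals: F ends at 2, F#m ends at 5, E7 ends at 7, C#add9 ends at 14, Db7 ends at 20, F#m7 ends at 23, Abm7 ends at 25, C#m ends at 28, D6 ends at 34.
Beat 32 falls within D6.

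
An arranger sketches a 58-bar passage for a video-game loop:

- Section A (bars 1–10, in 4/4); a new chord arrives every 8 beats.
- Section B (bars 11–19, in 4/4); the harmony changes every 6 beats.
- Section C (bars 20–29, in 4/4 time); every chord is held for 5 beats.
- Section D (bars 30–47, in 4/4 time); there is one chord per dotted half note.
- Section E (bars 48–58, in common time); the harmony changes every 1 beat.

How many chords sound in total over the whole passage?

A: 10·4 = 40 beats, 40/8 = 5 chords.
B: 9·4 = 36 beats, 36/6 = 6 chords.
C: 10·4 = 40 beats, 40/5 = 8 chords.
D: 18·4 = 72 beats, 72/3 = 24 chords.
E: 11·4 = 44 beats, 44/1 = 44 chords.
Total: 5 + 6 + 8 + 24 + 44 = 87.

87 chords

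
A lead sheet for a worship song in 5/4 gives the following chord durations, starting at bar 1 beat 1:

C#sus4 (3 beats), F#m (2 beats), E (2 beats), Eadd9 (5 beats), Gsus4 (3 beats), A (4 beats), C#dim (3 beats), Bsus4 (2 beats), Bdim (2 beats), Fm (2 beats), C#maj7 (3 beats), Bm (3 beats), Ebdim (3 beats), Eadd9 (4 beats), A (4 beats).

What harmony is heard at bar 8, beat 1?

Ebdim

Beat 1 of bar 8 is beat (8−1)×5 + 1 = 36 overall.
Running totals: C#sus4 ends at 3, F#m ends at 5, E ends at 7, Eadd9 ends at 12, Gsus4 ends at 15, A ends at 19, C#dim ends at 22, Bsus4 ends at 24, Bdim ends at 26, Fm ends at 28, C#maj7 ends at 31, Bm ends at 34, Ebdim ends at 37.
Beat 36 falls within Ebdim.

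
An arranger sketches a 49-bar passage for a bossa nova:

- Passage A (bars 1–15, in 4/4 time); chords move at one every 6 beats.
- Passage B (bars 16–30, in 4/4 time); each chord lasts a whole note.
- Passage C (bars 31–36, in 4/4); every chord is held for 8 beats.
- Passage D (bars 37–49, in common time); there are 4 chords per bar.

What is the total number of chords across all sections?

A: 15·4 = 60 beats, 60/6 = 10 chords.
B: 15·4 = 60 beats, 60/4 = 15 chords.
C: 6·4 = 24 beats, 24/8 = 3 chords.
D: 13·4 = 52 beats, 52/1 = 52 chords.
Total: 10 + 15 + 3 + 52 = 80.

80 chords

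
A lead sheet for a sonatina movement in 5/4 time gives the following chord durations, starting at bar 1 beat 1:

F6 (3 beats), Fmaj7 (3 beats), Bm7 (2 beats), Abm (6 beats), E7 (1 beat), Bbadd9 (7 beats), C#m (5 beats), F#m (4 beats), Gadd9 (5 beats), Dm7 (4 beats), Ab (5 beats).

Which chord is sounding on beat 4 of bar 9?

Beat 4 of bar 9 is beat (9−1)×5 + 4 = 44 overall.
Running totals: F6 ends at 3, Fmaj7 ends at 6, Bm7 ends at 8, Abm ends at 14, E7 ends at 15, Bbadd9 ends at 22, C#m ends at 27, F#m ends at 31, Gadd9 ends at 36, Dm7 ends at 40, Ab ends at 45.
Beat 44 falls within Ab.

Ab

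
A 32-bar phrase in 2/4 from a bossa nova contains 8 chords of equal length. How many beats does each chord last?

8 beats

32 bars × 2 beats/bar = 64 beats total.
64 beats ÷ 8 chords = 8 beats per chord.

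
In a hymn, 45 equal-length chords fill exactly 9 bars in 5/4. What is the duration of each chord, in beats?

9 bars × 5 beats/bar = 45 beats total.
45 beats ÷ 45 chords = 1 beats per chord.
(That is a quarter note.)

1 beat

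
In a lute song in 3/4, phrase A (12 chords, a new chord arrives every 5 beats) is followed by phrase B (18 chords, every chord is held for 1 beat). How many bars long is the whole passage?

A: 12 × 5 = 60 beats = 20 bars.
B: 18 × 1 = 18 beats = 6 bars.
Total: 20 + 6 = 26 bars.

26 bars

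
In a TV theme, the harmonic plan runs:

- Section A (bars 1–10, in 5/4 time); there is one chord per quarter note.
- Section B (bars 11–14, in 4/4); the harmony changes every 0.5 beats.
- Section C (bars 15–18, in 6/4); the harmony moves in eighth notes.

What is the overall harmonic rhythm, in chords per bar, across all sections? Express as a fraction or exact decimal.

65/9 chords per bar

A: 10 bars of 5 beats is 50 beats; at 1 beat each that's 50 chords.
B: 4 bars of 4 beats is 16 beats; at 0.5 beats each that's 32 chords.
C: 4 bars of 6 beats is 24 beats; at 0.5 beats each that's 48 chords.
Overall: 130 chords over 18 bars → 130/18 = 65/9 chords per bar.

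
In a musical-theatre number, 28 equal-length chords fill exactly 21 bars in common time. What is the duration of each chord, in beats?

21 bars × 4 beats/bar = 84 beats total.
84 beats ÷ 28 chords = 3 beats per chord.
(That is a dotted half note.)

3 beats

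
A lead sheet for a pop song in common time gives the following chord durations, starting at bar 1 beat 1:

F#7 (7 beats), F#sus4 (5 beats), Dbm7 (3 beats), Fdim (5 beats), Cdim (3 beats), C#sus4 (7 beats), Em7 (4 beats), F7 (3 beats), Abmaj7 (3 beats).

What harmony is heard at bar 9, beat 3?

F7

Beat 3 of bar 9 is beat (9−1)×4 + 3 = 35 overall.
Running totals: F#7 ends at 7, F#sus4 ends at 12, Dbm7 ends at 15, Fdim ends at 20, Cdim ends at 23, C#sus4 ends at 30, Em7 ends at 34, F7 ends at 37.
Beat 35 falls within F7.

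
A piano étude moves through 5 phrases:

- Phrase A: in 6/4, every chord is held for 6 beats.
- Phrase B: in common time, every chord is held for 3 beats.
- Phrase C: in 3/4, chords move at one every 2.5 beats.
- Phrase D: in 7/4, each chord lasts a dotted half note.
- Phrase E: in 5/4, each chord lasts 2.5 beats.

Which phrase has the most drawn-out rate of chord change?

A: 6 beats/bar ÷ 6 beats/chord = 1 chord/bar.
B: 4 beats/bar ÷ 3 beats/chord = 4/3 chords/bar.
C: 3 beats/bar ÷ 2.5 beats/chord = 1.2 chords/bar.
D: 7 beats/bar ÷ 3 beats/chord = 7/3 chords/bar.
E: 5 beats/bar ÷ 2.5 beats/chord = 2 chords/bar.
Slowest is A at 1 chords/bar.

Phrase A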